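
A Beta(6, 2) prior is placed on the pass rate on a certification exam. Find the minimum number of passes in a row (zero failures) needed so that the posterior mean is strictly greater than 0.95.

k = 33

After k passes and 0 failures the posterior is Beta(6+k, 2), with mean (6+k)/(6+2+k).
Set (6+k)/(8+k) > 0.95 and solve: k > (0.95·8 − 6)/(1 − 0.95) = 32.000.
The smallest integer exceeding 32.000 is 33.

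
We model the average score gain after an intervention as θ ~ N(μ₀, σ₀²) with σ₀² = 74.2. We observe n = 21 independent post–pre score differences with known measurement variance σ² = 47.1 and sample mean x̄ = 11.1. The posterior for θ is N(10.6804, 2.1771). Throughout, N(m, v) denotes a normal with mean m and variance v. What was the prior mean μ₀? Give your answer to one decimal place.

The posterior mean is a precision-weighted average: μ_n = (τ₀μ₀ + τ_data·x̄)/(τ₀+τ_data), with τ₀=1/σ₀² and τ_data=n/σ².
Here τ₀ = 1/74.2 = 0.013477 and τ_data = 21/47.1 = 0.445860, so τ_n = 0.459337.
Rearranging for μ₀: μ₀ = (μ_n·τ_n − τ_data·x̄)/τ₀ = (10.6804·0.459337 − 0.445860·11.1) / 0.013477 = -0.043143/0.013477 ≈ -3.2.

μ₀ = -3.2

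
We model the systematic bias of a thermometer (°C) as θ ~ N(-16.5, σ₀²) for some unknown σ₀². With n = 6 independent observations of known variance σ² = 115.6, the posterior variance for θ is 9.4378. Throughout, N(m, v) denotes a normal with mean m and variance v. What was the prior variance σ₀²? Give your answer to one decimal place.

σ₀² = 18.5

Posterior precision equals prior precision plus data precision: 1/σ_n² = 1/σ₀² + n/σ².
So 1/σ₀² = 1/9.4378 − 6/115.6 = 0.105957 − 0.051903 = 0.054054.
Hence σ₀² = 1/0.054054 ≈ 18.5.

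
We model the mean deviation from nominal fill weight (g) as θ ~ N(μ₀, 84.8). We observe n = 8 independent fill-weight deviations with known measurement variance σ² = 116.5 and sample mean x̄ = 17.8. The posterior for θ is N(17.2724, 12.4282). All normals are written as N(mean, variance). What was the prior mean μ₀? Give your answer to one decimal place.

μ₀ = 14.2

With known observation variance, the Normal–Normal posterior has precision τ_n = τ₀ + n/σ² and mean μ_n = (τ₀μ₀ + (n/σ²)x̄)/τ_n.
Here τ₀ = 1/84.8 = 0.011792 and τ_data = 8/116.5 = 0.068670, so τ_n = 0.080462.
Rearranging for μ₀: μ₀ = (μ_n·τ_n − τ_data·x̄)/τ₀ = (17.2724·0.080462 − 0.068670·17.8) / 0.011792 = 0.167446/0.011792 ≈ 14.2.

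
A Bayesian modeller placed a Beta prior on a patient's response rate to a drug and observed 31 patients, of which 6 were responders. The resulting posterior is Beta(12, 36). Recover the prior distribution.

Beta is conjugate to the binomial likelihood: posterior = Beta(a+s, b+f).
Subtract the data counts: 12−6=6, 36−25=11.

Beta(6, 11)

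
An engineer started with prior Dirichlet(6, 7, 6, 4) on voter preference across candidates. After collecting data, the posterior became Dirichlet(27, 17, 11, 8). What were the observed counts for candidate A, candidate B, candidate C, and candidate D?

counts (21, 10, 5, 4)

For a Dirichlet(α) prior with multinomial counts c, the posterior is Dirichlet(α + c) componentwise.
Counts are posterior − prior componentwise: 27−6=21, 17−7=10, 11−6=5, 8−4=4.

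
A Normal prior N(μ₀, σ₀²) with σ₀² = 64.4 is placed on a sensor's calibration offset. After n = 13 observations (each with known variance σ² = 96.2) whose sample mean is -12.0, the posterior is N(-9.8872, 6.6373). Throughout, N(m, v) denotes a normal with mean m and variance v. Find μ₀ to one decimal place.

With known observation variance, the Normal–Normal posterior has precision τ_n = τ₀ + n/σ² and mean μ_n = (τ₀μ₀ + (n/σ²)x̄)/τ_n.
Here τ₀ = 1/64.4 = 0.015528 and τ_data = 13/96.2 = 0.135135, so τ_n = 0.150663.
Rearranging for μ₀: μ₀ = (μ_n·τ_n − τ_data·x̄)/τ₀ = (-9.8872·0.150663 − 0.135135·-12.0) / 0.015528 = 0.131985/0.015528 ≈ 8.5.

μ₀ = 8.5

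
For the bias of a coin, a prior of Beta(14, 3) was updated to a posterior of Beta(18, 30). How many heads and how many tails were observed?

A Beta(α, β) prior with s successes and f failures in binomial data gives a Beta(α+s, β+f) posterior.
Match parameters: s=18−14=4, f=30−3=27.

4 heads and 27 tails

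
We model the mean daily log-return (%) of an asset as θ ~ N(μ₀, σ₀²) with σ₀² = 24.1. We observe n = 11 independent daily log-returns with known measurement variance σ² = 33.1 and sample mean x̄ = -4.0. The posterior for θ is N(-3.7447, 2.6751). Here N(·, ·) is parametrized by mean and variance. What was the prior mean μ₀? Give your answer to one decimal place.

The posterior mean is a precision-weighted average: μ_n = (τ₀μ₀ + τ_data·x̄)/(τ₀+τ_data), with τ₀=1/σ₀² and τ_data=n/σ².
Here τ₀ = 1/24.1 = 0.041494 and τ_data = 11/33.1 = 0.332326, so τ_n = 0.373820.
Rearranging for μ₀: μ₀ = (μ_n·τ_n − τ_data·x̄)/τ₀ = (-3.7447·0.373820 − 0.332326·-4.0) / 0.041494 = -0.070540/0.041494 ≈ -1.7.

μ₀ = -1.7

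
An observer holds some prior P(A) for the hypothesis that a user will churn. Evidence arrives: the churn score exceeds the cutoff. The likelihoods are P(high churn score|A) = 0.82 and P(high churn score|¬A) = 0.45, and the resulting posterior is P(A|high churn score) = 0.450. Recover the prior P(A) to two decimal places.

P(A) = 0.31

Bayes' rule in odds form gives O(A|E) = O(A)·[P(E|A)/P(E|¬A)], hence O(A) = O(A|E)/LR.
Posterior odds = 0.450/(1−0.450) = 0.8182. LR = 0.82/0.45 = 1.8222.
Prior odds = 0.8182/1.8222 = 0.4490, so P(A) = 0.4490/(1+0.4490) ≈ 0.31.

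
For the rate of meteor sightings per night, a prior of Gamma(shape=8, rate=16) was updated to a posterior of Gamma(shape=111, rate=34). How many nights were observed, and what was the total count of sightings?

n = 18 nights with total 103 sightings

Gamma–Poisson conjugacy: posterior shape = α + Σxᵢ, posterior rate = β + n.
Matching: Σxᵢ = 111 − 8 = 103 and n = 34 − 16 = 18.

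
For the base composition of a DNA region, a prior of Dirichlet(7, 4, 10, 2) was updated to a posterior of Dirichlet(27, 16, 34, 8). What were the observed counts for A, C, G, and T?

For a Dirichlet(α) prior with multinomial counts c, the posterior is Dirichlet(α + c) componentwise.
Counts are posterior − prior componentwise: 27−7=20, 16−4=12, 34−10=24, 8−2=6.

counts (20, 12, 24, 6)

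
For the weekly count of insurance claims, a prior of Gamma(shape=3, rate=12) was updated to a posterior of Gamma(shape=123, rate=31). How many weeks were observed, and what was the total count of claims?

n = 19 weeks with total 120 claims

Gamma–Poisson conjugacy: posterior shape = α + Σxᵢ, posterior rate = β + n.
Matching: Σxᵢ = 123 − 3 = 120 and n = 31 − 12 = 19.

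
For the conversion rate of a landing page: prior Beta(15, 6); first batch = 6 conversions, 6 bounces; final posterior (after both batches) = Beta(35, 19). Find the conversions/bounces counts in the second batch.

Sequential conjugate updates are equivalent to a single update on the pooled data, so total successes = posterior α − prior α and total failures = posterior β − prior β.
Total across both batches: 35−15=20 conversions, 19−6=13 bounces.
Subtract the first batch: 20−6=14 conversions and 13−6=7 bounces.

14 conversions and 7 bounces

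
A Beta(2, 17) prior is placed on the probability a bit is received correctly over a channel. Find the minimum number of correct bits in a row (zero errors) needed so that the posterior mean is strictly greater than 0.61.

k = 25

After k correct bits and 0 errors the posterior is Beta(2+k, 17), with mean (2+k)/(2+17+k).
Set (2+k)/(19+k) > 0.61 and solve: k > (0.61·19 − 2)/(1 − 0.61) = 24.590.
The smallest integer exceeding 24.590 is 25, and checking k=25: (27)/(44) = 0.6136 > 0.61.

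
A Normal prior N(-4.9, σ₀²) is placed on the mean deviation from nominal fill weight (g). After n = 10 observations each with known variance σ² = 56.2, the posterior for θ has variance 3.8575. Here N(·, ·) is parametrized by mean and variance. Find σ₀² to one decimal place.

σ₀² = 12.3

Posterior precision equals prior precision plus data precision: 1/σ_n² = 1/σ₀² + n/σ².
So 1/σ₀² = 1/3.8575 − 10/56.2 = 0.259235 − 0.177936 = 0.081299.
Hence σ₀² = 1/0.081299 ≈ 12.3.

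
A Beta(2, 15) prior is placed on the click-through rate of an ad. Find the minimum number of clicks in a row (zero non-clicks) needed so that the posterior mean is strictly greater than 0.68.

After k clicks and 0 non-clicks the posterior is Beta(2+k, 15), with mean (2+k)/(2+15+k).
Set (2+k)/(17+k) > 0.68 and solve: k > (0.68·17 − 2)/(1 − 0.68) = 29.875.
The smallest integer exceeding 29.875 is 30.

k = 30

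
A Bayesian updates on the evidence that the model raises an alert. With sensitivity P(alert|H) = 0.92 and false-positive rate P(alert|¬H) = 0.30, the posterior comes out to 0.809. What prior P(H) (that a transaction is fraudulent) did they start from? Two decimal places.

P(H) = 0.58

In odds form, posterior odds = prior odds × likelihood ratio, so prior odds = posterior odds ÷ LR.
Posterior odds = 0.809/(1−0.809) = 4.2356. LR = 0.92/0.30 = 3.0667.
Prior odds = 4.2356/3.0667 = 1.3812, so P(H) = 1.3812/(1+1.3812) ≈ 0.58.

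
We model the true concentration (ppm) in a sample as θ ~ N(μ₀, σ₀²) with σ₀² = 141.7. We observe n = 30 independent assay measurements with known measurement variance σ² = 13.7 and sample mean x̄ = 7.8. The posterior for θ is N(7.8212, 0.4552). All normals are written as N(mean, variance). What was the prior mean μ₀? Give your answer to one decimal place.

μ₀ = 14.4

With known observation variance, the Normal–Normal posterior has precision τ_n = τ₀ + n/σ² and mean μ_n = (τ₀μ₀ + (n/σ²)x̄)/τ_n.
Here τ₀ = 1/141.7 = 0.007057 and τ_data = 30/13.7 = 2.189781, so τ_n = 2.196838.
Rearranging for μ₀: μ₀ = (μ_n·τ_n − τ_data·x̄)/τ₀ = (7.8212·2.196838 − 2.189781·7.8) / 0.007057 = 0.101618/0.007057 ≈ 14.4.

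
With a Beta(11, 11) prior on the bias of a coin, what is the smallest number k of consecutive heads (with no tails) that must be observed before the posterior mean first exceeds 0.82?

k = 40

After k heads and 0 tails the posterior is Beta(11+k, 11), with mean (11+k)/(11+11+k).
Set (11+k)/(22+k) > 0.82 and solve: k > (0.82·22 − 11)/(1 − 0.82) = 39.111.
The smallest integer exceeding 39.111 is 40.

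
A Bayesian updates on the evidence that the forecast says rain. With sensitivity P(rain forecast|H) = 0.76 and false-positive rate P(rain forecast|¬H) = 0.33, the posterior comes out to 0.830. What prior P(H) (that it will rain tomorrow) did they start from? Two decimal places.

Bayes' rule in odds form gives O(H|E) = O(H)·[P(E|H)/P(E|¬H)], hence O(H) = O(H|E)/LR.
Posterior odds = 0.830/(1−0.830) = 4.8824. LR = 0.76/0.33 = 2.3030.
Prior odds = 4.8824/2.3030 = 2.1200, so P(H) = 2.1200/(1+2.1200) ≈ 0.68.

P(H) = 0.68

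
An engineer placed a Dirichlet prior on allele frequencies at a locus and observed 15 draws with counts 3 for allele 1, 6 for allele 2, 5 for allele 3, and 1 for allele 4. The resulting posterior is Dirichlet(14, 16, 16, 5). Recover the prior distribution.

Dirichlet(11, 10, 11, 4)

For a Dirichlet(α) prior with multinomial counts c, the posterior is Dirichlet(α + c) componentwise.
Subtract each count from the matching posterior parameter: 14−3=11, 16−6=10, 16−5=11, 5−1=4.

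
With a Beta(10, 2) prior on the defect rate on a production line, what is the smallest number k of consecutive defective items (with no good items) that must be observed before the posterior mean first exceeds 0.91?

k = 11

After k defective items and 0 good items the posterior is Beta(10+k, 2), with mean (10+k)/(10+2+k).
Set (10+k)/(12+k) > 0.91 and solve: k > (0.91·12 − 10)/(1 − 0.91) = 10.222.
The smallest integer exceeding 10.222 is 11, and checking k=11: (21)/(23) = 0.9130 > 0.91.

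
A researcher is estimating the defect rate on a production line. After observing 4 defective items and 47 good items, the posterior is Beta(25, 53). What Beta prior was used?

Beta(21, 6)

Under Beta–binomial conjugacy the posterior parameters are (α+s, β+f).
Subtract the data counts: 25−4=21, 53−47=6.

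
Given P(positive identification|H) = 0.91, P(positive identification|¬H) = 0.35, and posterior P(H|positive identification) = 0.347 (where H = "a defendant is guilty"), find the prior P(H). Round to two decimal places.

P(H) = 0.17

In odds form, posterior odds = prior odds × likelihood ratio, so prior odds = posterior odds ÷ LR.
Posterior odds = 0.347/(1−0.347) = 0.5314. LR = 0.91/0.35 = 2.6000.
Prior odds = 0.5314/2.6000 = 0.2044, so P(H) = 0.2044/(1+0.2044) ≈ 0.17.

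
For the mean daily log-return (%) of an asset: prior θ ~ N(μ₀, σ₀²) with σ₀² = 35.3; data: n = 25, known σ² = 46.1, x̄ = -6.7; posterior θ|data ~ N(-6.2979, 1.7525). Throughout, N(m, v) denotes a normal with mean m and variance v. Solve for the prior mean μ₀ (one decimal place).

With known observation variance, the Normal–Normal posterior has precision τ_n = τ₀ + n/σ² and mean μ_n = (τ₀μ₀ + (n/σ²)x̄)/τ_n.
Here τ₀ = 1/35.3 = 0.028329 and τ_data = 25/46.1 = 0.542299, so τ_n = 0.570628.
Rearranging for μ₀: μ₀ = (μ_n·τ_n − τ_data·x̄)/τ₀ = (-6.2979·0.570628 − 0.542299·-6.7) / 0.028329 = 0.039645/0.028329 ≈ 1.4.

μ₀ = 1.4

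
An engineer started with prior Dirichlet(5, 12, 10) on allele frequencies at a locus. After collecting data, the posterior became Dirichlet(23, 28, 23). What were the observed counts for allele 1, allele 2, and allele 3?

counts (18, 16, 13)

For a Dirichlet(α) prior with multinomial counts c, the posterior is Dirichlet(α + c) componentwise.
Counts are posterior − prior componentwise: 23−5=18, 28−12=16, 23−10=13.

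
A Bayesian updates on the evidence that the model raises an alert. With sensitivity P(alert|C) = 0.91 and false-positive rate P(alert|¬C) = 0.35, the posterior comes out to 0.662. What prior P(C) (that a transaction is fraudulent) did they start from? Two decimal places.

In odds form, posterior odds = prior odds × likelihood ratio, so prior odds = posterior odds ÷ LR.
Posterior odds = 0.662/(1−0.662) = 1.9586. LR = 0.91/0.35 = 2.6000.
Prior odds = 1.9586/2.6000 = 0.7533, so P(C) = 0.7533/(1+0.7533) ≈ 0.43.

P(C) = 0.43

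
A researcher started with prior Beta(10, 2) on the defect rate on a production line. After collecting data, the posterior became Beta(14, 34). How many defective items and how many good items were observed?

4 defective items and 32 good items

A Beta(α, β) prior with s successes and f failures in binomial data gives a Beta(α+s, β+f) posterior.
So s = 14 − 10 = 4 and f = 34 − 2 = 32.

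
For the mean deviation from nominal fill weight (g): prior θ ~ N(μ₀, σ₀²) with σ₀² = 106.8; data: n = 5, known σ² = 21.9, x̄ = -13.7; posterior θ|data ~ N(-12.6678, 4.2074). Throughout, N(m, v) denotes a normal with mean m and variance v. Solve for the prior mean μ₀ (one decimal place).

With known observation variance, the Normal–Normal posterior has precision τ_n = τ₀ + n/σ² and mean μ_n = (τ₀μ₀ + (n/σ²)x̄)/τ_n.
Here τ₀ = 1/106.8 = 0.009363 and τ_data = 5/21.9 = 0.228311, so τ_n = 0.237674.
Rearranging for μ₀: μ₀ = (μ_n·τ_n − τ_data·x̄)/τ₀ = (-12.6678·0.237674 − 0.228311·-13.7) / 0.009363 = 0.117054/0.009363 ≈ 12.5.

μ₀ = 12.5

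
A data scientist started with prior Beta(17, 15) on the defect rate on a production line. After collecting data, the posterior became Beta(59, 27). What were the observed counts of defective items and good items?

A Beta(α, β) prior with s successes and f failures in binomial data gives a Beta(α+s, β+f) posterior.
So s = 59 − 17 = 42 and f = 27 − 15 = 12.

42 defective items and 12 good items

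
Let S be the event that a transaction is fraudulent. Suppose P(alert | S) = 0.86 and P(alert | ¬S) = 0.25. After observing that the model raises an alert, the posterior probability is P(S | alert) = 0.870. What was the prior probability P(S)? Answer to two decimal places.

Bayes' rule in odds form gives O(S|E) = O(S)·[P(E|S)/P(E|¬S)], hence O(S) = O(S|E)/LR.
Posterior odds = 0.870/(1−0.870) = 6.6923. LR = 0.86/0.25 = 3.4400.
Prior odds = 6.6923/3.4400 = 1.9454, so P(S) = 1.9454/(1+1.9454) ≈ 0.66.

P(S) = 0.66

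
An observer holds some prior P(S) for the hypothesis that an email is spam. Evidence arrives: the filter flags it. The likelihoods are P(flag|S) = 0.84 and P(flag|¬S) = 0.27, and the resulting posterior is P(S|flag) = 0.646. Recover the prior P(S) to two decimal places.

P(S) = 0.37

In odds form, posterior odds = prior odds × likelihood ratio, so prior odds = posterior odds ÷ LR.
Posterior odds = 0.646/(1−0.646) = 1.8249. LR = 0.84/0.27 = 3.1111.
Prior odds = 1.8249/3.1111 = 0.5866, so P(S) = 0.5866/(1+0.5866) ≈ 0.37.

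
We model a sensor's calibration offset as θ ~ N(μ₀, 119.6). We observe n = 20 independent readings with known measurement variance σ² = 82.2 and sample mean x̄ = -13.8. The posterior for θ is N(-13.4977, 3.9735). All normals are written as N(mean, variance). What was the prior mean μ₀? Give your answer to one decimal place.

μ₀ = -4.7

With known observation variance, the Normal–Normal posterior has precision τ_n = τ₀ + n/σ² and mean μ_n = (τ₀μ₀ + (n/σ²)x̄)/τ_n.
Here τ₀ = 1/119.6 = 0.008361 and τ_data = 20/82.2 = 0.243309, so τ_n = 0.251670.
Rearranging for μ₀: μ₀ = (μ_n·τ_n − τ_data·x̄)/τ₀ = (-13.4977·0.251670 − 0.243309·-13.8) / 0.008361 = -0.039302/0.008361 ≈ -4.7.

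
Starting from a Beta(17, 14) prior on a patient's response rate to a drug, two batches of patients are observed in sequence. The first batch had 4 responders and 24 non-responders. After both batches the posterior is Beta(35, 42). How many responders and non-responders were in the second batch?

14 responders and 4 non-responders

Because Beta–binomial updating is additive in the counts, the combined data contributed (α_post−α_prior, β_post−β_prior) successes and failures.
Total across both batches: 35−17=18 responders, 42−14=28 non-responders.
Subtract the first batch: 18−4=14 responders and 28−24=4 non-responders.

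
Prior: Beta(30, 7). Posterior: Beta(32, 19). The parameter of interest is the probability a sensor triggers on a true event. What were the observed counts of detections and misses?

2 detections and 12 misses

Beta is conjugate to the binomial likelihood: posterior = Beta(α+s, β+f).
So s = 32 − 30 = 2 and f = 19 − 7 = 12.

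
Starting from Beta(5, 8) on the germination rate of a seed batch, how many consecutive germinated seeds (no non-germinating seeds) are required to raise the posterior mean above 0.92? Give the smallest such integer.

k = 88

After k germinated seeds and 0 non-germinating seeds the posterior is Beta(5+k, 8), with mean (5+k)/(5+8+k).
Set (5+k)/(13+k) > 0.92 and solve: k > (0.92·13 − 5)/(1 − 0.92) = 87.000.
The smallest integer exceeding 87.000 is 88.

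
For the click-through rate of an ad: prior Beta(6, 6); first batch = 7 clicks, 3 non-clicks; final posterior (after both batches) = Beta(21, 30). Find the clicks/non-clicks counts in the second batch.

8 clicks and 21 non-clicks

Because Beta–binomial updating is additive in the counts, the combined data contributed (α_post−α_prior, β_post−β_prior) successes and failures.
Total across both batches: 21−6=15 clicks, 30−6=24 non-clicks.
Subtract the first batch: 15−7=8 clicks and 24−3=21 non-clicks.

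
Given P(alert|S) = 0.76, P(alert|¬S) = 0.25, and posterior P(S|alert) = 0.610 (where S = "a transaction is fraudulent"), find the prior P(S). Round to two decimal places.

Bayes' rule in odds form gives O(S|E) = O(S)·[P(E|S)/P(E|¬S)], hence O(S) = O(S|E)/LR.
Posterior odds = 0.610/(1−0.610) = 1.5641. LR = 0.76/0.25 = 3.0400.
Prior odds = 1.5641/3.0400 = 0.5145, so P(S) = 0.5145/(1+0.5145) ≈ 0.34.

P(S) = 0.34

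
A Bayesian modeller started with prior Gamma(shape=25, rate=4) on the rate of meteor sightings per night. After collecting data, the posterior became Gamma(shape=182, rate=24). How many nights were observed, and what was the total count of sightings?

A Gamma(α, β) prior (rate parametrization) on a Poisson rate with n observations summing to S gives posterior Gamma(α+S, β+n).
Matching: Σxᵢ = 182 − 25 = 157 and n = 24 − 4 = 20.

n = 20 nights with total 157 sightings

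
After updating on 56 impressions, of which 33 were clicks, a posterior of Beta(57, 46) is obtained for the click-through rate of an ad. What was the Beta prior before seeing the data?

A Beta(a, b) prior with s successes and f failures in binomial data gives a Beta(a+s, b+f) posterior.
Subtract the data counts: 57−33=24, 46−23=23.

Beta(24, 23)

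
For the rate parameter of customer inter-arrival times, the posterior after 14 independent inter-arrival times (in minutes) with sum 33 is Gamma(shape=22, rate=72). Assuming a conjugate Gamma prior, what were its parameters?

Gamma(shape=8, rate=39)

Gamma–exponential conjugacy: posterior shape = α + n, posterior rate = β + Σtᵢ.
So α = 22 − 14 = 8 and β = 72 − 33 = 39.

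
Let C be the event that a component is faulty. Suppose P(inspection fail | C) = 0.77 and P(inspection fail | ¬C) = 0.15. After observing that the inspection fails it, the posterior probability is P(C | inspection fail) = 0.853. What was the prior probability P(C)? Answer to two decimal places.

P(C) = 0.53

In odds form, posterior odds = prior odds × likelihood ratio, so prior odds = posterior odds ÷ LR.
Posterior odds = 0.853/(1−0.853) = 5.8027. LR = 0.77/0.15 = 5.1333.
Prior odds = 5.8027/5.1333 = 1.1304, so P(C) = 1.1304/(1+1.1304) ≈ 0.53.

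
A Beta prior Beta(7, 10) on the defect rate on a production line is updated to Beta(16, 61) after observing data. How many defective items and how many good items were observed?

9 defective items and 51 good items

Beta is conjugate to the binomial likelihood: posterior = Beta(a+s, b+f).
So s = 16 − 7 = 9 and f = 61 − 10 = 51.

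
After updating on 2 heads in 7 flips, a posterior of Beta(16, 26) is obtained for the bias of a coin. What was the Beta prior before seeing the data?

A Beta(α, β) prior with s successes and f failures in binomial data gives a Beta(α+s, β+f) posterior.
Subtract the data counts: 16−2=14, 26−5=21.

Beta(14, 21)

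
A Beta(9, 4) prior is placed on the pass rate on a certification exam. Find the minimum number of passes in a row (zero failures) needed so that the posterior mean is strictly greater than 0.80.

After k passes and 0 failures the posterior is Beta(9+k, 4), with mean (9+k)/(9+4+k).
Set (9+k)/(13+k) > 0.80 and solve: k > (0.80·13 − 9)/(1 − 0.80) = 7.000.
The smallest integer exceeding 7.000 is 8.

k = 8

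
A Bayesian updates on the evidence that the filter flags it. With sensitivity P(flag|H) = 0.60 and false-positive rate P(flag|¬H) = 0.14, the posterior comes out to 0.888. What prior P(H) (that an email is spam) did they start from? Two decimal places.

P(H) = 0.65

In odds form, posterior odds = prior odds × likelihood ratio, so prior odds = posterior odds ÷ LR.
Posterior odds = 0.888/(1−0.888) = 7.9286. LR = 0.60/0.14 = 4.2857.
Prior odds = 7.9286/4.2857 = 1.8500, so P(H) = 1.8500/(1+1.8500) ≈ 0.65.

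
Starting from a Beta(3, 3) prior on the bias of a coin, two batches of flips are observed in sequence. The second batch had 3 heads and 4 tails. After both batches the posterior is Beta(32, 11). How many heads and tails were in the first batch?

Sequential conjugate updates are equivalent to a single update on the pooled data, so total successes = posterior α − prior α and total failures = posterior β − prior β.
Total across both batches: 32−3=29 heads, 11−3=8 tails.
Subtract the second batch: 29−3=26 heads and 8−4=4 tails.

26 heads and 4 tails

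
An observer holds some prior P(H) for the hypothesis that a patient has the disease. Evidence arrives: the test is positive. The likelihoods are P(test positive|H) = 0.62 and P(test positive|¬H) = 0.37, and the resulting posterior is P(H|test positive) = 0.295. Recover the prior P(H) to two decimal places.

Bayes' rule in odds form gives O(H|E) = O(H)·[P(E|H)/P(E|¬H)], hence O(H) = O(H|E)/LR.
Posterior odds = 0.295/(1−0.295) = 0.4184. LR = 0.62/0.37 = 1.6757.
Prior odds = 0.4184/1.6757 = 0.2497, so P(H) = 0.2497/(1+0.2497) ≈ 0.20.

P(H) = 0.20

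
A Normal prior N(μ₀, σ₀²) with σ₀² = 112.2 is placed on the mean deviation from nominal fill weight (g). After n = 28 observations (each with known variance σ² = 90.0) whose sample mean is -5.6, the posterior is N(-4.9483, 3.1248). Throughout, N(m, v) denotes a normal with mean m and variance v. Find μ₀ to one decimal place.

μ₀ = 17.8

With known observation variance, the Normal–Normal posterior has precision τ_n = τ₀ + n/σ² and mean μ_n = (τ₀μ₀ + (n/σ²)x̄)/τ_n.
Here τ₀ = 1/112.2 = 0.008913 and τ_data = 28/90.0 = 0.311111, so τ_n = 0.320024.
Rearranging for μ₀: μ₀ = (μ_n·τ_n − τ_data·x̄)/τ₀ = (-4.9483·0.320024 − 0.311111·-5.6) / 0.008913 = 0.158647/0.008913 ≈ 17.8.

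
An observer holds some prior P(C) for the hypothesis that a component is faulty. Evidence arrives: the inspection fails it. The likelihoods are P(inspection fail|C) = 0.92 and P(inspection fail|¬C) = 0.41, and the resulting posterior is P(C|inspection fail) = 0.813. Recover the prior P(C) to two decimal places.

In odds form, posterior odds = prior odds × likelihood ratio, so prior odds = posterior odds ÷ LR.
Posterior odds = 0.813/(1−0.813) = 4.3476. LR = 0.92/0.41 = 2.2439.
Prior odds = 4.3476/2.2439 = 1.9375, so P(C) = 1.9375/(1+1.9375) ≈ 0.66.

P(C) = 0.66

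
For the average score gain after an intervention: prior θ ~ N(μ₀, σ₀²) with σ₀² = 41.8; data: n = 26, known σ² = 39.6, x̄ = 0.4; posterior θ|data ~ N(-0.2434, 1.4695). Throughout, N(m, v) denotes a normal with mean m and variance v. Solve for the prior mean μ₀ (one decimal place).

The posterior mean is a precision-weighted average: μ_n = (τ₀μ₀ + τ_data·x̄)/(τ₀+τ_data), with τ₀=1/σ₀² and τ_data=n/σ².
Here τ₀ = 1/41.8 = 0.023923 and τ_data = 26/39.6 = 0.656566, so τ_n = 0.680489.
Rearranging for μ₀: μ₀ = (μ_n·τ_n − τ_data·x̄)/τ₀ = (-0.2434·0.680489 − 0.656566·0.4) / 0.023923 = -0.428257/0.023923 ≈ -17.9.

μ₀ = -17.9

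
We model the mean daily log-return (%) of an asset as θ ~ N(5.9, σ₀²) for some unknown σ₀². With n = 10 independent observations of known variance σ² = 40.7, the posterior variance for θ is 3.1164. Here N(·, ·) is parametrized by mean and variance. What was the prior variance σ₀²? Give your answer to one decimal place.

Posterior precision equals prior precision plus data precision: 1/σ_n² = 1/σ₀² + n/σ².
So 1/σ₀² = 1/3.1164 − 10/40.7 = 0.320883 − 0.245700 = 0.075183.
Hence σ₀² = 1/0.075183 ≈ 13.3.

σ₀² = 13.3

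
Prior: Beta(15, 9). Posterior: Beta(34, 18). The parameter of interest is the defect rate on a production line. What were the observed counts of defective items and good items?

19 defective items and 9 good items

Beta is conjugate to the binomial likelihood: posterior = Beta(a+s, b+f).
So s = 34 − 15 = 19 and f = 18 − 9 = 9.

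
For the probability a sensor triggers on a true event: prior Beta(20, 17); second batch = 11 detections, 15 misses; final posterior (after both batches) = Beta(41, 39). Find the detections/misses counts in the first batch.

10 detections and 7 misses

Because Beta–binomial updating is additive in the counts, the combined data contributed (α_post−α_prior, β_post−β_prior) successes and failures.
Total across both batches: 41−20=21 detections, 39−17=22 misses.
Subtract the second batch: 21−11=10 detections and 22−15=7 misses.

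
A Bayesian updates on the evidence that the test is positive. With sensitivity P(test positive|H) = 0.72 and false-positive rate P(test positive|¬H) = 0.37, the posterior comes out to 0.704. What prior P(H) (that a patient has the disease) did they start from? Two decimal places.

P(H) = 0.55

Bayes' rule in odds form gives O(H|E) = O(H)·[P(E|H)/P(E|¬H)], hence O(H) = O(H|E)/LR.
Posterior odds = 0.704/(1−0.704) = 2.3784. LR = 0.72/0.37 = 1.9459.
Prior odds = 2.3784/1.9459 = 1.2223, so P(H) = 1.2223/(1+1.2223) ≈ 0.55.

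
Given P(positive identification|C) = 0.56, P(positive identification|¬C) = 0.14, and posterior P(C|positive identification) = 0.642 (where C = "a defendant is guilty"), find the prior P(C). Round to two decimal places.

Bayes' rule in odds form gives O(C|E) = O(C)·[P(E|C)/P(E|¬C)], hence O(C) = O(C|E)/LR.
Posterior odds = 0.642/(1−0.642) = 1.7933. LR = 0.56/0.14 = 4.0000.
Prior odds = 1.7933/4.0000 = 0.4483, so P(C) = 0.4483/(1+0.4483) ≈ 0.31.

P(C) = 0.31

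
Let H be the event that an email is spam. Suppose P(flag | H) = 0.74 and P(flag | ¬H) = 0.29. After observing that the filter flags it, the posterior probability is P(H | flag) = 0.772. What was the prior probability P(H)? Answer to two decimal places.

Bayes' rule in odds form gives O(H|E) = O(H)·[P(E|H)/P(E|¬H)], hence O(H) = O(H|E)/LR.
Posterior odds = 0.772/(1−0.772) = 3.3860. LR = 0.74/0.29 = 2.5517.
Prior odds = 3.3860/2.5517 = 1.3270, so P(H) = 1.3270/(1+1.3270) ≈ 0.57.

P(H) = 0.57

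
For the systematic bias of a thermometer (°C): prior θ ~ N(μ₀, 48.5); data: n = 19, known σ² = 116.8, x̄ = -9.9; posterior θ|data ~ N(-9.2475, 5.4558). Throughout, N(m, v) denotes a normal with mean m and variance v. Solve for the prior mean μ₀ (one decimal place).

μ₀ = -4.1

The posterior mean is a precision-weighted average: μ_n = (τ₀μ₀ + τ_data·x̄)/(τ₀+τ_data), with τ₀=1/σ₀² and τ_data=n/σ².
Here τ₀ = 1/48.5 = 0.020619 and τ_data = 19/116.8 = 0.162671, so τ_n = 0.183290.
Rearranging for μ₀: μ₀ = (μ_n·τ_n − τ_data·x̄)/τ₀ = (-9.2475·0.183290 − 0.162671·-9.9) / 0.020619 = -0.084531/0.020619 ≈ -4.1.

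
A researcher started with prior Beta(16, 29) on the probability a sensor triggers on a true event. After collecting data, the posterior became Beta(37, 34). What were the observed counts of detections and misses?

21 detections and 5 misses

Beta is conjugate to the binomial likelihood: posterior = Beta(a+s, b+f).
So s = 37 − 16 = 21 and f = 34 − 29 = 5.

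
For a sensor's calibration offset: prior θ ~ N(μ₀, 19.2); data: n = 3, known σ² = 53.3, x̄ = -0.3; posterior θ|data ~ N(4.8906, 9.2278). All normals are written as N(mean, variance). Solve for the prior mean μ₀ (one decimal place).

With known observation variance, the Normal–Normal posterior has precision τ_n = τ₀ + n/σ² and mean μ_n = (τ₀μ₀ + (n/σ²)x̄)/τ_n.
Here τ₀ = 1/19.2 = 0.052083 and τ_data = 3/53.3 = 0.056285, so τ_n = 0.108368.
Rearranging for μ₀: μ₀ = (μ_n·τ_n − τ_data·x̄)/τ₀ = (4.8906·0.108368 − 0.056285·-0.3) / 0.052083 = 0.546870/0.052083 ≈ 10.5.

μ₀ = 10.5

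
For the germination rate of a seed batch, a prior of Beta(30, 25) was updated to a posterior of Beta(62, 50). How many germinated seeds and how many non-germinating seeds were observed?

32 germinated seeds and 25 non-germinating seeds

Under Beta–binomial conjugacy the posterior parameters are (α+s, β+f).
So s = 62 − 30 = 32 and f = 50 − 25 = 25.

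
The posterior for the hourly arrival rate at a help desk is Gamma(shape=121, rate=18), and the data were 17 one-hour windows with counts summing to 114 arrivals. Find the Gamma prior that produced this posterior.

Gamma–Poisson conjugacy: posterior shape = α + Σxᵢ, posterior rate = β + n.
So α = 121 − 114 = 7 and β = 18 − 17 = 1.

Gamma(shape=7, rate=1)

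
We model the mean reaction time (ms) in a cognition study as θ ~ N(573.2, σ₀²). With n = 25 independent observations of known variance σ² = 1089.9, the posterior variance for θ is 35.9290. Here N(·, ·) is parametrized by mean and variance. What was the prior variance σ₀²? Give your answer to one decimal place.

Posterior precision equals prior precision plus data precision: 1/σ_n² = 1/σ₀² + n/σ².
So 1/σ₀² = 1/35.9290 − 25/1089.9 = 0.027833 − 0.022938 = 0.004895.
Hence σ₀² = 1/0.004895 ≈ 204.3.

σ₀² = 204.3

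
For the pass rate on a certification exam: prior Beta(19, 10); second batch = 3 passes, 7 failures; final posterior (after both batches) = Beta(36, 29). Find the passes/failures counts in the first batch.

Because Beta–binomial updating is additive in the counts, the combined data contributed (α_post−α_prior, β_post−β_prior) successes and failures.
Total across both batches: 36−19=17 passes, 29−10=19 failures.
Subtract the second batch: 17−3=14 passes and 19−7=12 failures.

14 passes and 12 failures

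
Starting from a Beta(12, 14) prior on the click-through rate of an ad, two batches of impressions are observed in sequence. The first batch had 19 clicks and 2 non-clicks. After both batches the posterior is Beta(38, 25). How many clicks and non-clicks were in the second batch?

7 clicks and 9 non-clicks

Because Beta–binomial updating is additive in the counts, the combined data contributed (α_post−α_prior, β_post−β_prior) successes and failures.
Total across both batches: 38−12=26 clicks, 25−14=11 non-clicks.
Subtract the first batch: 26−19=7 clicks and 11−2=9 non-clicks.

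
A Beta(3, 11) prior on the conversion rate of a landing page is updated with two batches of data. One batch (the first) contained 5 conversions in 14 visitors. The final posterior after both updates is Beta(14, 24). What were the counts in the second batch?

Sequential conjugate updates are equivalent to a single update on the pooled data, so total successes = posterior α − prior α and total failures = posterior β − prior β.
Total across both batches: 14−3=11 conversions, 24−11=13 bounces.
Subtract the first batch: 11−5=6 conversions and 13−9=4 bounces.

6 conversions and 4 bounces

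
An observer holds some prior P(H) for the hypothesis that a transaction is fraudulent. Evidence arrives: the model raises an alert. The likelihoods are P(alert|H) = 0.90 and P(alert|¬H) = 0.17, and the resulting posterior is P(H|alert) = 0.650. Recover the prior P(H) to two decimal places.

In odds form, posterior odds = prior odds × likelihood ratio, so prior odds = posterior odds ÷ LR.
Posterior odds = 0.650/(1−0.650) = 1.8571. LR = 0.90/0.17 = 5.2941.
Prior odds = 1.8571/5.2941 = 0.3508, so P(H) = 0.3508/(1+0.3508) ≈ 0.26.

P(H) = 0.26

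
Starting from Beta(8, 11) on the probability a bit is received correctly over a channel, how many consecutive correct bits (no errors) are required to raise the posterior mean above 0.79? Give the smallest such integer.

After k correct bits and 0 errors the posterior is Beta(8+k, 11), with mean (8+k)/(8+11+k).
Set (8+k)/(19+k) > 0.79 and solve: k > (0.79·19 − 8)/(1 − 0.79) = 33.381.
The smallest integer exceeding 33.381 is 34, and checking k=34: (42)/(53) = 0.7925 > 0.79.

k = 34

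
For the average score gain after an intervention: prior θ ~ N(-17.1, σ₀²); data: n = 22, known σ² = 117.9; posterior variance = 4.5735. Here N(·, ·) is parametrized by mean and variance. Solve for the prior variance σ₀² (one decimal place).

σ₀² = 31.2

Posterior precision equals prior precision plus data precision: 1/σ_n² = 1/σ₀² + n/σ².
So 1/σ₀² = 1/4.5735 − 22/117.9 = 0.218651 − 0.186599 = 0.032052.
Hence σ₀² = 1/0.032052 ≈ 31.2.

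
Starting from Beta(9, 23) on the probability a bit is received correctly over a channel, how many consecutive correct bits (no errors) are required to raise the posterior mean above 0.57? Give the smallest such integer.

After k correct bits and 0 errors the posterior is Beta(9+k, 23), with mean (9+k)/(9+23+k).
Set (9+k)/(32+k) > 0.57 and solve: k > (0.57·32 − 9)/(1 − 0.57) = 21.488.
The smallest integer exceeding 21.488 is 22.

k = 22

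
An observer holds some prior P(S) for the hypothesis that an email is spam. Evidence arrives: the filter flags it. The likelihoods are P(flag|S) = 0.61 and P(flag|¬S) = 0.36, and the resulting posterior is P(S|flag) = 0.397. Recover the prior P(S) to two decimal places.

P(S) = 0.28

In odds form, posterior odds = prior odds × likelihood ratio, so prior odds = posterior odds ÷ LR.
Posterior odds = 0.397/(1−0.397) = 0.6584. LR = 0.61/0.36 = 1.6944.
Prior odds = 0.6584/1.6944 = 0.3886, so P(S) = 0.3886/(1+0.3886) ≈ 0.28.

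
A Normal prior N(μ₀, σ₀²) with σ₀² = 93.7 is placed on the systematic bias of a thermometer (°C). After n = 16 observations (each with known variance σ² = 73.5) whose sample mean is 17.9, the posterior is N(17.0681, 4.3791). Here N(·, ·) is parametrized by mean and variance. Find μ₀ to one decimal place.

With known observation variance, the Normal–Normal posterior has precision τ_n = τ₀ + n/σ² and mean μ_n = (τ₀μ₀ + (n/σ²)x̄)/τ_n.
Here τ₀ = 1/93.7 = 0.010672 and τ_data = 16/73.5 = 0.217687, so τ_n = 0.228359.
Rearranging for μ₀: μ₀ = (μ_n·τ_n − τ_data·x̄)/τ₀ = (17.0681·0.228359 − 0.217687·17.9) / 0.010672 = 0.001057/0.010672 ≈ 0.1.

μ₀ = 0.1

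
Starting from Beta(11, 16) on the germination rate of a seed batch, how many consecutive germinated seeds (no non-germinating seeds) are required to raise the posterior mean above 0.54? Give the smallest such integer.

k = 8

After k germinated seeds and 0 non-germinating seeds the posterior is Beta(11+k, 16), with mean (11+k)/(11+16+k).
Set (11+k)/(27+k) > 0.54 and solve: k > (0.54·27 − 11)/(1 − 0.54) = 7.783.
The smallest integer exceeding 7.783 is 8, and checking k=8: (19)/(35) = 0.5429 > 0.54.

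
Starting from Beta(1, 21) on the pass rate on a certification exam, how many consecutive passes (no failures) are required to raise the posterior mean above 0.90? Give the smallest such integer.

After k passes and 0 failures the posterior is Beta(1+k, 21), with mean (1+k)/(1+21+k).
Set (1+k)/(22+k) > 0.90 and solve: k > (0.90·22 − 1)/(1 − 0.90) = 188.000.
The smallest integer exceeding 188.000 is 189, and checking k=189: (190)/(211) = 0.9005 > 0.90.

k = 189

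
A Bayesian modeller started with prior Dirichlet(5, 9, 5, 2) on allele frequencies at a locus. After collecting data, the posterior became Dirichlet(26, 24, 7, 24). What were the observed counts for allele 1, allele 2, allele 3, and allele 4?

For a Dirichlet(α) prior with multinomial counts c, the posterior is Dirichlet(α + c) componentwise.
Counts are posterior − prior componentwise: 26−5=21, 24−9=15, 7−5=2, 24−2=22.

counts (21, 15, 2, 22)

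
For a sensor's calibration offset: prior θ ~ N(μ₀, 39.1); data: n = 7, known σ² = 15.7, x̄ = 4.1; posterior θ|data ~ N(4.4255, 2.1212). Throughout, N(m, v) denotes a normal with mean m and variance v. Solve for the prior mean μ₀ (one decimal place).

μ₀ = 10.1

The posterior mean is a precision-weighted average: μ_n = (τ₀μ₀ + τ_data·x̄)/(τ₀+τ_data), with τ₀=1/σ₀² and τ_data=n/σ².
Here τ₀ = 1/39.1 = 0.025575 and τ_data = 7/15.7 = 0.445860, so τ_n = 0.471435.
Rearranging for μ₀: μ₀ = (μ_n·τ_n − τ_data·x̄)/τ₀ = (4.4255·0.471435 − 0.445860·4.1) / 0.025575 = 0.258310/0.025575 ≈ 10.1.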